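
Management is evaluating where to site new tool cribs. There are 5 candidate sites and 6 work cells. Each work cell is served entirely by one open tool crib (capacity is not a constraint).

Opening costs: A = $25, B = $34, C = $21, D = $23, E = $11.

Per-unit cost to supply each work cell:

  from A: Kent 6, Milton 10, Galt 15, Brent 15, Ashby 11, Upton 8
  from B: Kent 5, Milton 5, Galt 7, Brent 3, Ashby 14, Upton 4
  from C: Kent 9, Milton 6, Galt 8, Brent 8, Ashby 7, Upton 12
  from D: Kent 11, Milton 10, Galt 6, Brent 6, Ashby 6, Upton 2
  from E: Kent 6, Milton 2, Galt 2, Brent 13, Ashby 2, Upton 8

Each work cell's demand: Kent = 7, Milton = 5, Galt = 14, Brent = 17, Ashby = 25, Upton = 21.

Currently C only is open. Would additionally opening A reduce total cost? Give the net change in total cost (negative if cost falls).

Current service cost with {C}: 768.
Adding A: each work cell re-picks its cheapest; new service cost 663, saving 105.
Extra fixed cost: 25. Net change = 25 − 105 = -80.
(Totals: 789 → 709.)

Yes — net change −80 (cost falls by 80).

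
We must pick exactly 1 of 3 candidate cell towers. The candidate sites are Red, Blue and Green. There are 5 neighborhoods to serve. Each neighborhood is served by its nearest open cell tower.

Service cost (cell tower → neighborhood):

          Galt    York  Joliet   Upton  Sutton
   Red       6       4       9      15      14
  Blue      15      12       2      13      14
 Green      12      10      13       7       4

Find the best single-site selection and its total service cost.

With exactly 1 open, each neighborhood uses its cheapest among the chosen.
{Green}: Galt→Green 12, York→Green 10, Joliet→Green 13, Upton→Green 7, Sutton→Green 4. Service cost 46.
{Red}: service cost 48
{Blue}: service cost 56
Among all 3 size-1 choices, {Green} is lowest.

Choose Green only; total service cost 46.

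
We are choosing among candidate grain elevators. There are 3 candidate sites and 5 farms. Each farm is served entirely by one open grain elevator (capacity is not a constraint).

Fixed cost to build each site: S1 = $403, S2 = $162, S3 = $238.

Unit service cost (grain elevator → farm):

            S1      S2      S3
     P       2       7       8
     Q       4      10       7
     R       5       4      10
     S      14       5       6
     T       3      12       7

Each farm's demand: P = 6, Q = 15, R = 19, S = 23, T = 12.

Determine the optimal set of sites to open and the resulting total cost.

For any fixed open set, each farm goes to its cheapest open site; total = fixed + service.
{S2}: P→S2 7·6=42, Q→S2 10·15=150, R→S2 4·19=76, S→S2 5·23=115, T→S2 12·12=144. Service 527; fixed 162; total 689.
{S3}: P→S3 8·6=48, Q→S3 7·15=105, R→S3 10·19=190, S→S3 6·23=138, T→S3 7·12=84. Service 565; fixed 238; total 803.
{S2, S3}: service 422 + fixed 400 = 822
{S1, S2, S3}: service 299 + fixed 803 = 1102
No other subset beats 689.

Open S2 only; minimum total cost 689.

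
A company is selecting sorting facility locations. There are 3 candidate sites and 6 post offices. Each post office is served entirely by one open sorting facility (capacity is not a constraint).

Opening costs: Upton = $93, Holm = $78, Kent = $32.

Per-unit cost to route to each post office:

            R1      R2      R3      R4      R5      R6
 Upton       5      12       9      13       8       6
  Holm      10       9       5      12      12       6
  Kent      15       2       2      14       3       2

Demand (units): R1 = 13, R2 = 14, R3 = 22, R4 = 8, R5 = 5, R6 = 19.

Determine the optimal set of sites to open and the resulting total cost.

For any fixed open set, each post office goes to its cheapest open site; total = fixed + service.
{Upton, Kent}: R1→Upton 5·13=65, R2→Kent 2·14=28, R3→Kent 2·22=44, R4→Upton 13·8=104, R5→Kent 3·5=15, R6→Kent 2·19=38. Service 294; fixed 125; total 419.
{Holm, Kent}: R1→Holm 10·13=130, R2→Kent 2·14=28, R3→Kent 2·22=44, R4→Holm 12·8=96, R5→Kent 3·5=15, R6→Kent 2·19=38. Service 351; fixed 110; total 461.
{Kent}: R1→Kent 15·13=195, R2→Kent 2·14=28, R3→Kent 2·22=44, R4→Kent 14·8=112, R5→Kent 3·5=15, R6→Kent 2·19=38. Service 432; fixed 32; total 464.
{Upton, Holm, Kent}: service 286 + fixed 203 = 489
(All 7 nonempty subsets were checked; Upton and Kent is lowest.)

Open Upton and Kent; minimum total cost 419.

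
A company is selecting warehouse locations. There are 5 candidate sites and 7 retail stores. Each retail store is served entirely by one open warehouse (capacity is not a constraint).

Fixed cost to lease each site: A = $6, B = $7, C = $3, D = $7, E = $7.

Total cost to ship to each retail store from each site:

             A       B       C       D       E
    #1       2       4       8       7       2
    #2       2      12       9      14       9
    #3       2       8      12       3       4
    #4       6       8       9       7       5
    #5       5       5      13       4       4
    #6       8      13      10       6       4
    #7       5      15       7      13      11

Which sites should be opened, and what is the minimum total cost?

Open A only; minimum total cost 36.

For any fixed open set, each retail store goes to its cheapest open site; total = fixed + service.
{A}: #1→A 2, #2→A 2, #3→A 2, #4→A 6, #5→A 5, #6→A 8, #7→A 5. Service 30; fixed 6; total 36.
{A, E}: #1→A 2, #2→A 2, #3→A 2, #4→E 5, #5→E 4, #6→E 4, #7→A 5. Service 24; fixed 13; total 37.
{A, C}: #1→A 2, #2→A 2, #3→A 2, #4→A 6, #5→A 5, #6→A 8, #7→A 5. Service 30; fixed 9; total 39.
{A, B, C, D, E}: service 24 + fixed 30 = 54
No other subset beats 36.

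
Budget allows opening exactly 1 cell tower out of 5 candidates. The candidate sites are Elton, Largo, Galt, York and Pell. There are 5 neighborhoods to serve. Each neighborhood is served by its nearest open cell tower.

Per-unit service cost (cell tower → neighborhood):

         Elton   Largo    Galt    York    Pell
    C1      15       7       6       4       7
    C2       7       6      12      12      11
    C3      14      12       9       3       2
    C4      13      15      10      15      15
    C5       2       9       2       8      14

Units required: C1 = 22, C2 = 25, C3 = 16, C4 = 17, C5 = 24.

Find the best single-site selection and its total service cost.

Choose Galt only; total service cost 794.

With exactly 1 open, each neighborhood uses its cheapest among the chosen.
{Galt}: C1→Galt 6·22=132, C2→Galt 12·25=300, C3→Galt 9·16=144, C4→Galt 10·17=170, C5→Galt 2·24=48. Service cost 794.
{York}: service cost 883
{Largo}: service cost 967
Among all 5 size-1 choices, {Galt} is lowest.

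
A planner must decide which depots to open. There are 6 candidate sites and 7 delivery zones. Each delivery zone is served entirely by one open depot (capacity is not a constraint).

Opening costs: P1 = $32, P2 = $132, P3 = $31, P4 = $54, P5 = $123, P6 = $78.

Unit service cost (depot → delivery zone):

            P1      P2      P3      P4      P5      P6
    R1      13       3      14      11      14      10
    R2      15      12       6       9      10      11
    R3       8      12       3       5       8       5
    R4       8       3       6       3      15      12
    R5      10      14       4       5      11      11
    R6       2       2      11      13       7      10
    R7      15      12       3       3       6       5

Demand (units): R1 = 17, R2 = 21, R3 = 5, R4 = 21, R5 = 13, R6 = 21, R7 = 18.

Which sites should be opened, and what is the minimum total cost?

Open P2 and P3; minimum total cost 566.

For any fixed open set, each delivery zone goes to its cheapest open site; total = fixed + service.
{P2, P3}: R1→P2 3·17=51, R2→P3 6·21=126, R3→P3 3·5=15, R4→P2 3·21=63, R5→P3 4·13=52, R6→P2 2·21=42, R7→P3 3·18=54. Service 403; fixed 163; total 566.
{P1, P2, P3}: service 403 + fixed 195 = 598
{P2, P3, P4}: service 403 + fixed 217 = 620
{P1, P2, P3, P4, P5, P6}: service 403 + fixed 450 = 853
No other subset beats 566.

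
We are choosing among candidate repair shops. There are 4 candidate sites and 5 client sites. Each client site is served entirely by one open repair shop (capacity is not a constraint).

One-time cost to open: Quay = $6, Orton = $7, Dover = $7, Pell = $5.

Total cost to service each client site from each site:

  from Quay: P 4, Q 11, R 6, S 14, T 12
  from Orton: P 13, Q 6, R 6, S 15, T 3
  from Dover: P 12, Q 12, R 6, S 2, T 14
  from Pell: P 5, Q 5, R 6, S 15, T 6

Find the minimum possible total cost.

Minimum total cost: 36

For any fixed open set, each client site goes to its cheapest open site; total = fixed + service.
{Dover, Pell}: P→Pell 5, Q→Pell 5, R→Dover 6, S→Dover 2, T→Pell 6. Service 24; fixed 12; total 36.
{Orton, Dover, Pell}: P→Pell 5, Q→Pell 5, R→Orton 6, S→Dover 2, T→Orton 3. Service 21; fixed 19; total 40.
{Quay, Orton, Dover}: service 21 + fixed 20 = 41
{Quay, Orton, Dover, Pell}: P→Quay 4, Q→Pell 5, R→Quay 6, S→Dover 2, T→Orton 3. Service 20; fixed 25; total 45.
No other subset beats 36.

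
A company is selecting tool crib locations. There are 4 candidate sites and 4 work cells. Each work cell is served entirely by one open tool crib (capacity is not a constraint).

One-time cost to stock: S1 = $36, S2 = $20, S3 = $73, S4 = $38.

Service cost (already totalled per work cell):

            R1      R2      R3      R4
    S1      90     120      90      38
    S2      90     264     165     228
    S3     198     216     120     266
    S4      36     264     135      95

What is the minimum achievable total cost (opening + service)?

For any fixed open set, each work cell goes to its cheapest open site; total = fixed + service.
{S1, S4}: R1→S4 36, R2→S1 120, R3→S1 90, R4→S1 38. Service 284; fixed 74; total 358.
{S1}: service 338 + fixed 36 = 374
{S1, S2, S4}: service 284 + fixed 94 = 378
{S1, S2, S3, S4}: service 284 + fixed 167 = 451
No other subset beats 358.

Minimum total cost: 358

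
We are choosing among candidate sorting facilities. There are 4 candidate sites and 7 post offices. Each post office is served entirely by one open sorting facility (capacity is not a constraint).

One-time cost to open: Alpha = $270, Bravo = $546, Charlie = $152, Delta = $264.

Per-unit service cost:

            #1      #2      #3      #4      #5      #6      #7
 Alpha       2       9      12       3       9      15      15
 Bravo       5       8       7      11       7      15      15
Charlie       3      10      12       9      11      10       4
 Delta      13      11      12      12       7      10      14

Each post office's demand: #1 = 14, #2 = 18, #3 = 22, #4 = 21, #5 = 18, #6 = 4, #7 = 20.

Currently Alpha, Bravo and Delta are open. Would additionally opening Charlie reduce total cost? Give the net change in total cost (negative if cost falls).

Current service cost with {Alpha, Bravo, Delta}: 835.
Adding Charlie: each post office re-picks its cheapest; new service cost 635, saving 200.
Extra fixed cost: 152. Net change = 152 − 200 = -48.
(Totals: 1915 → 1867.)

Yes — net change −48 (cost falls by 48).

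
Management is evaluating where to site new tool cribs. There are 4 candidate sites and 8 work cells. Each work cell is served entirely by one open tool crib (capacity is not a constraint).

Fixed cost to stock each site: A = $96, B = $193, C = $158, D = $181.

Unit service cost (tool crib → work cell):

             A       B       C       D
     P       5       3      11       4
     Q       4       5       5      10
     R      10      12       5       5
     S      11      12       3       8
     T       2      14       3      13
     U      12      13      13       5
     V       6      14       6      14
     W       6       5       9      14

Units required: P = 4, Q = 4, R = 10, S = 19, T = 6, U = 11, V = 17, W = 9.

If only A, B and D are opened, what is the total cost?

Total cost: 914

Each work cell is assigned to its cheapest site among the open ones.
{A, B, D}: P→B 3·4=12, Q→A 4·4=16, R→D 5·10=50, S→D 8·19=152, T→A 2·6=12, U→D 5·11=55, V→A 6·17=102, W→B 5·9=45. Service 444; fixed 470; total 914.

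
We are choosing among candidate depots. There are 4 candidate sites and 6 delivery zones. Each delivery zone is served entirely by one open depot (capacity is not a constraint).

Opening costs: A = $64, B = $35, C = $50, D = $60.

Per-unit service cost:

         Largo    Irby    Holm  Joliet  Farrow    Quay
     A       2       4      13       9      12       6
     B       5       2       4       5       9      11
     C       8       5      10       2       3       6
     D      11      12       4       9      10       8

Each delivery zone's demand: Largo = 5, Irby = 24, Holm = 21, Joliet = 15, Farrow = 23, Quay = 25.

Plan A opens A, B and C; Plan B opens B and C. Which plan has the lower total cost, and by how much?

Plan A: {A, B, C}: Largo→A 2·5=10, Irby→B 2·24=48, Holm→B 4·21=84, Joliet→C 2·15=30, Farrow→C 3·23=69, Quay→A 6·25=150. Service 391; fixed 149; total 540.
Plan B: {B, C}: Largo→B 5·5=25, Irby→B 2·24=48, Holm→B 4·21=84, Joliet→C 2·15=30, Farrow→C 3·23=69, Quay→C 6·25=150. Service 406; fixed 85; total 491.
Difference: |540 − 491| = 49.

Plan B is cheaper by 49.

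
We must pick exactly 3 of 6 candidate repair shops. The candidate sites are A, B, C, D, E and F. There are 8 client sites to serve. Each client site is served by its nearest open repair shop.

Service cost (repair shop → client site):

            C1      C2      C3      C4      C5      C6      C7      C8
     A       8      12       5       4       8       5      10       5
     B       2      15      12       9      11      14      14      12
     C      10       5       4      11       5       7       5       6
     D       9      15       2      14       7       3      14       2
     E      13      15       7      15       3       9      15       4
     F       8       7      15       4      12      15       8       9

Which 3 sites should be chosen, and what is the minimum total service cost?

Choose B, C and D; total service cost 33.

With exactly 3 open, each client site uses its cheapest among the chosen.
{B, C, D}: C1→B 2, C2→C 5, C3→D 2, C4→B 9, C5→C 5, C6→D 3, C7→C 5, C8→D 2. Service cost 33.
{A, C, D}: service cost 34
{C, D, F}: service cost 34
Among all 20 size-3 choices, {B, C, D} is lowest.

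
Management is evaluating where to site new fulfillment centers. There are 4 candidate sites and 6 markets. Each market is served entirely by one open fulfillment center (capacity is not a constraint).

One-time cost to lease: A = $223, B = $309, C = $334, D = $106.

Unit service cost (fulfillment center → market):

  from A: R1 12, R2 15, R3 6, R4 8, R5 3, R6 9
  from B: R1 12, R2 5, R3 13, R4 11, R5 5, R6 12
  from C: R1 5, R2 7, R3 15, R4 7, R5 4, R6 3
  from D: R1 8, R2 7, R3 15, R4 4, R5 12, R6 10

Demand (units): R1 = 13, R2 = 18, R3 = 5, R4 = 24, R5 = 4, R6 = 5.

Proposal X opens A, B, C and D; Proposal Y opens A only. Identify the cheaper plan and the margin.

Proposal X: {A, B, C, D}: R1→C 5·13=65, R2→B 5·18=90, R3→A 6·5=30, R4→D 4·24=96, R5→A 3·4=12, R6→C 3·5=15. Service 308; fixed 972; total 1280.
Proposal Y: {A}: R1→A 12·13=156, R2→A 15·18=270, R3→A 6·5=30, R4→A 8·24=192, R5→A 3·4=12, R6→A 9·5=45. Service 705; fixed 223; total 928.
Difference: |1280 − 928| = 352.

Proposal Y is cheaper by 352.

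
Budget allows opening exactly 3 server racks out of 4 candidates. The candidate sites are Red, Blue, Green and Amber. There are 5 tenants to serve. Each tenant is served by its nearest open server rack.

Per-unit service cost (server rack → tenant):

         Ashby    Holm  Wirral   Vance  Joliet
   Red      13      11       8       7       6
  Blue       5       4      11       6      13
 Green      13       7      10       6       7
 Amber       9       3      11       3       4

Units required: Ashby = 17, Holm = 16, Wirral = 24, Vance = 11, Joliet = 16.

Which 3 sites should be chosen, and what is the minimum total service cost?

With exactly 3 open, each tenant uses its cheapest among the chosen.
{Red, Blue, Amber}: Ashby→Blue 5·17=85, Holm→Amber 3·16=48, Wirral→Red 8·24=192, Vance→Amber 3·11=33, Joliet→Amber 4·16=64. Service cost 422.
{Blue, Green, Amber}: service cost 470
{Red, Green, Amber}: service cost 490
Among all 4 size-3 choices, {Red, Blue, Amber} is lowest.

Choose Red, Blue and Amber; total service cost 422.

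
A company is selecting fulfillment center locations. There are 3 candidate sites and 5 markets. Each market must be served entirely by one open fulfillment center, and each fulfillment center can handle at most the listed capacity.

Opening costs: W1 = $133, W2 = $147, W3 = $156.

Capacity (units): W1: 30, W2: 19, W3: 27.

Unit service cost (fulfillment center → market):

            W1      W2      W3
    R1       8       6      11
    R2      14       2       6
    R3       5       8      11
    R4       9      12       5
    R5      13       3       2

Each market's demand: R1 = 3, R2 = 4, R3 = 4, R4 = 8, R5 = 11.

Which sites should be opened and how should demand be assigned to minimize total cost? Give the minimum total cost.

Open {W1, W3}: R1→W1 8·3=24, R2→W3 6·4=24, R3→W1 5·4=20, R4→W3 5·8=40, R5→W3 2·11=22.
Loads: W1 carries 7/30, W3 carries 23/27. Service 130; fixed 289; total 419.
Next best feasible plan costs 423.

Minimum total cost: 419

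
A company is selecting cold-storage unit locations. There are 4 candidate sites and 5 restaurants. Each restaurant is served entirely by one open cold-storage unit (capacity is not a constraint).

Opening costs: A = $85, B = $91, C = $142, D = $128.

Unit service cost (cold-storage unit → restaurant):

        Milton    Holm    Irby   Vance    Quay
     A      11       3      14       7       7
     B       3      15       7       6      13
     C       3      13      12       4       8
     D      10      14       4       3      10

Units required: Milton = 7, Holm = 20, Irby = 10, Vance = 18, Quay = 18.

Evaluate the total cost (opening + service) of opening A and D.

Each restaurant is assigned to its cheapest site among the open ones.
{A, D}: Milton→D 10·7=70, Holm→A 3·20=60, Irby→D 4·10=40, Vance→D 3·18=54, Quay→A 7·18=126. Service 350; fixed 213; total 563.

Total cost: 563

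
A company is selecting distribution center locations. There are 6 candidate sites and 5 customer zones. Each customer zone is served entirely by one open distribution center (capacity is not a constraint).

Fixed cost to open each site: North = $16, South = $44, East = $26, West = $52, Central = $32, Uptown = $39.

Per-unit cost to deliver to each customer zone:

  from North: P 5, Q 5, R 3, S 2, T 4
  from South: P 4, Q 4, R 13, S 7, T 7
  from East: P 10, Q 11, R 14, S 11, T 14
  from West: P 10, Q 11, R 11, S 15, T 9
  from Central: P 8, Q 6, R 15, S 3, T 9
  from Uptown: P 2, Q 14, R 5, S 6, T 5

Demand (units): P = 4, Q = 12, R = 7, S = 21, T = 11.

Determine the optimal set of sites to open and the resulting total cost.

For any fixed open set, each customer zone goes to its cheapest open site; total = fixed + service.
{North}: P→North 5·4=20, Q→North 5·12=60, R→North 3·7=21, S→North 2·21=42, T→North 4·11=44. Service 187; fixed 16; total 203.
{North, East}: service 187 + fixed 42 = 229
{North, Uptown}: service 175 + fixed 55 = 230
{North, South, East, West, Central, Uptown}: service 163 + fixed 209 = 372
No other subset beats 203.

Open North only; minimum total cost 203.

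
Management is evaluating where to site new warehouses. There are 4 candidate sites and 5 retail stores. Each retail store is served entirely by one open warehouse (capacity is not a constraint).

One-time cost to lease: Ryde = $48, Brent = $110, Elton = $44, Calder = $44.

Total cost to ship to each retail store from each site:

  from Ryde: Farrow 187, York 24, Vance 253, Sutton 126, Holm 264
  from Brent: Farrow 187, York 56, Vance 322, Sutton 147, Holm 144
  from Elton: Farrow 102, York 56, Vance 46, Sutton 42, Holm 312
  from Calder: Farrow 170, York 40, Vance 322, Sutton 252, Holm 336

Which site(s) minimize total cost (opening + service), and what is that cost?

Open Brent and Elton; minimum total cost 544.

For any fixed open set, each retail store goes to its cheapest open site; total = fixed + service.
{Brent, Elton}: Farrow→Elton 102, York→Brent 56, Vance→Elton 46, Sutton→Elton 42, Holm→Brent 144. Service 390; fixed 154; total 544.
{Ryde, Brent, Elton}: Farrow→Elton 102, York→Ryde 24, Vance→Elton 46, Sutton→Elton 42, Holm→Brent 144. Service 358; fixed 202; total 560.
{Ryde, Elton}: service 478 + fixed 92 = 570
{Ryde, Brent, Elton, Calder}: service 358 + fixed 246 = 604
(All 15 nonempty subsets were checked; Brent and Elton is lowest.)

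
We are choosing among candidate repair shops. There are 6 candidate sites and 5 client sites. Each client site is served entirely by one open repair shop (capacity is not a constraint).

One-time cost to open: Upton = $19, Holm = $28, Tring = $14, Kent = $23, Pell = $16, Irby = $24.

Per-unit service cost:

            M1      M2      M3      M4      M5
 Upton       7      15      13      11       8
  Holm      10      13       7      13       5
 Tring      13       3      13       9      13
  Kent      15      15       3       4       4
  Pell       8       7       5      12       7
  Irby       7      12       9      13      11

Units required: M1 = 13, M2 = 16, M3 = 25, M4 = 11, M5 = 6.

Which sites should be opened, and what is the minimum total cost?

Open Upton, Tring and Kent; minimum total cost 338.

For any fixed open set, each client site goes to its cheapest open site; total = fixed + service.
{Upton, Tring, Kent}: M1→Upton 7·13=91, M2→Tring 3·16=48, M3→Kent 3·25=75, M4→Kent 4·11=44, M5→Kent 4·6=24. Service 282; fixed 56; total 338.
{Tring, Kent, Irby}: service 282 + fixed 61 = 343
{Tring, Kent, Pell}: service 295 + fixed 53 = 348
{Upton, Holm, Tring, Kent, Pell, Irby}: service 282 + fixed 124 = 406
No other subset beats 338.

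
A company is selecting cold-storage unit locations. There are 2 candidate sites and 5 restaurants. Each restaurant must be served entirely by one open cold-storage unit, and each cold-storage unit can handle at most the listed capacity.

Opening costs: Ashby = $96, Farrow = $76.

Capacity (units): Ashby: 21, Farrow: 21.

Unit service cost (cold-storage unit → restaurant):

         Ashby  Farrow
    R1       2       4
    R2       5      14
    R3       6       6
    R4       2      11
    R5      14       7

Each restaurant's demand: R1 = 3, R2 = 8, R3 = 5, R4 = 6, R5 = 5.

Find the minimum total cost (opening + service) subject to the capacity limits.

Open {Ashby, Farrow}: R1→Ashby 2·3=6, R2→Ashby 5·8=40, R3→Farrow 6·5=30, R4→Ashby 2·6=12, R5→Farrow 7·5=35.
Loads: Ashby carries 17/21, Farrow carries 10/21. Service 123; fixed 172; total 295.
Next best feasible plan costs 301.

Minimum total cost: 295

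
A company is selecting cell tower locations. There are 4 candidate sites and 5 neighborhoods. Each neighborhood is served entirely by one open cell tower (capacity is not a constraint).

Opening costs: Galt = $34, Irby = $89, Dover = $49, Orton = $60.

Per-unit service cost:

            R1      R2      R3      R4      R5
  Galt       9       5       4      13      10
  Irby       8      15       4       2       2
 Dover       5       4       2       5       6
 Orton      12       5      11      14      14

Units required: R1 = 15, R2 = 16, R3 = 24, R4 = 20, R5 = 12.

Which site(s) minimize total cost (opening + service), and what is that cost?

For any fixed open set, each neighborhood goes to its cheapest open site; total = fixed + service.
{Irby, Dover}: R1→Dover 5·15=75, R2→Dover 4·16=64, R3→Dover 2·24=48, R4→Irby 2·20=40, R5→Irby 2·12=24. Service 251; fixed 138; total 389.
{Dover}: R1→Dover 5·15=75, R2→Dover 4·16=64, R3→Dover 2·24=48, R4→Dover 5·20=100, R5→Dover 6·12=72. Service 359; fixed 49; total 408.
{Galt, Irby, Dover}: service 251 + fixed 172 = 423
{Galt, Irby, Dover, Orton}: service 251 + fixed 232 = 483
No other subset beats 389.

Open Irby and Dover; minimum total cost 389.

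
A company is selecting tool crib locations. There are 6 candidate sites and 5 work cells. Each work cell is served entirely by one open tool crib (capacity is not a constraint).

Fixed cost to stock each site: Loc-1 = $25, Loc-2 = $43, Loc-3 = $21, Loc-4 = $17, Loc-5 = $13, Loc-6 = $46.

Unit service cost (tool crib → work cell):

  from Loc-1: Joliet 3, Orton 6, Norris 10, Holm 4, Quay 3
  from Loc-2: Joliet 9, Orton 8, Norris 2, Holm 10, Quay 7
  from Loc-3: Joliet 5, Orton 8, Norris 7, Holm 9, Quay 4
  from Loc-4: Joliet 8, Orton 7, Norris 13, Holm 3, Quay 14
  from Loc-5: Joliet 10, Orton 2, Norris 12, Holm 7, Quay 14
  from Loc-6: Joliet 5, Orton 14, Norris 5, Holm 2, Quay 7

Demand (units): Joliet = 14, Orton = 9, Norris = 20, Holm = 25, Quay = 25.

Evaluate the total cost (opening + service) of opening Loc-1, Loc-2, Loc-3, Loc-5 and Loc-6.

Each work cell is assigned to its cheapest site among the open ones.
{Loc-1, Loc-2, Loc-3, Loc-5, Loc-6}: Joliet→Loc-1 3·14=42, Orton→Loc-5 2·9=18, Norris→Loc-2 2·20=40, Holm→Loc-6 2·25=50, Quay→Loc-1 3·25=75. Service 225; fixed 148; total 373.

Total cost: 373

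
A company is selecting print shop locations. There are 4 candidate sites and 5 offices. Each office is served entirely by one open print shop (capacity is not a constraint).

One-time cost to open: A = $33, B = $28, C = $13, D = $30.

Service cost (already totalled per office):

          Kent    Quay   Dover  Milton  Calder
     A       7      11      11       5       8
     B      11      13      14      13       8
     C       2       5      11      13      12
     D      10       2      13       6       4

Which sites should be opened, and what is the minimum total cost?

For any fixed open set, each office goes to its cheapest open site; total = fixed + service.
{C}: Kent→C 2, Quay→C 5, Dover→C 11, Milton→C 13, Calder→C 12. Service 43; fixed 13; total 56.
{D}: Kent→D 10, Quay→D 2, Dover→D 13, Milton→D 6, Calder→D 4. Service 35; fixed 30; total 65.
{C, D}: Kent→C 2, Quay→D 2, Dover→C 11, Milton→D 6, Calder→D 4. Service 25; fixed 43; total 68.
{A, B, C, D}: Kent→C 2, Quay→D 2, Dover→A 11, Milton→A 5, Calder→D 4. Service 24; fixed 104; total 128.
(All 15 nonempty subsets were checked; C only is lowest.)

Open C only; minimum total cost 56.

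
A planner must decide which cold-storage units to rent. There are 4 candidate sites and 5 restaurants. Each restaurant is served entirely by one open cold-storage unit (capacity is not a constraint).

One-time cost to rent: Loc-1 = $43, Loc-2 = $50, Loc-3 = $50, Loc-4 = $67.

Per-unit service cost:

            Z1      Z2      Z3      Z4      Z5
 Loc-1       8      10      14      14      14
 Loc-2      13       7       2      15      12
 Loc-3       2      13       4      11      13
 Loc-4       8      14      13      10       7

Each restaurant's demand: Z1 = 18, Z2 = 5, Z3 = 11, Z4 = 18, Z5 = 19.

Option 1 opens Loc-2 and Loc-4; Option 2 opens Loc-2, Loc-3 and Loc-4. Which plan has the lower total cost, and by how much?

Option 1: {Loc-2, Loc-4}: Z1→Loc-4 8·18=144, Z2→Loc-2 7·5=35, Z3→Loc-2 2·11=22, Z4→Loc-4 10·18=180, Z5→Loc-4 7·19=133. Service 514; fixed 117; total 631.
Option 2: {Loc-2, Loc-3, Loc-4}: Z1→Loc-3 2·18=36, Z2→Loc-2 7·5=35, Z3→Loc-2 2·11=22, Z4→Loc-4 10·18=180, Z5→Loc-4 7·19=133. Service 406; fixed 167; total 573.
Difference: |631 − 573| = 58.

Option 2 is cheaper by 58.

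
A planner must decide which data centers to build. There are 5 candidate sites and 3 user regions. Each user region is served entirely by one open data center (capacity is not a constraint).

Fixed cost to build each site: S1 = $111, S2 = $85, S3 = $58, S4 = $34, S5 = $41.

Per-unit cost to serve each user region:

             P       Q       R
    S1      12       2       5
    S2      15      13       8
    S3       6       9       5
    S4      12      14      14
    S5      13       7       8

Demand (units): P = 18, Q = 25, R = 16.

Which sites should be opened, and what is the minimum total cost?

For any fixed open set, each user region goes to its cheapest open site; total = fixed + service.
{S1, S3}: P→S3 6·18=108, Q→S1 2·25=50, R→S1 5·16=80. Service 238; fixed 169; total 407.
{S1, S3, S4}: service 238 + fixed 203 = 441
{S1, S3, S5}: P→S3 6·18=108, Q→S1 2·25=50, R→S1 5·16=80. Service 238; fixed 210; total 448.
{S1, S2, S3, S4, S5}: service 238 + fixed 329 = 567
No other subset beats 407.

Open S1 and S3; minimum total cost 407.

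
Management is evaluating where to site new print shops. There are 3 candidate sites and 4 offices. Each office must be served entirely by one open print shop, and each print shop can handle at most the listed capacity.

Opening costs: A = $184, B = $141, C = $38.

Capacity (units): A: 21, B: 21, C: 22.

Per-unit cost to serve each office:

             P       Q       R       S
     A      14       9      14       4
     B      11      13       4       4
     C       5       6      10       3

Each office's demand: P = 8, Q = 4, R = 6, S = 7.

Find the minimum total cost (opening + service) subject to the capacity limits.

Open {B, C}: P→C 5·8=40, Q→C 6·4=24, R→B 4·6=24, S→C 3·7=21.
Loads: B carries 6/21, C carries 19/22. Service 109; fixed 179; total 288.
Next best feasible plan costs 295.

Minimum total cost: 288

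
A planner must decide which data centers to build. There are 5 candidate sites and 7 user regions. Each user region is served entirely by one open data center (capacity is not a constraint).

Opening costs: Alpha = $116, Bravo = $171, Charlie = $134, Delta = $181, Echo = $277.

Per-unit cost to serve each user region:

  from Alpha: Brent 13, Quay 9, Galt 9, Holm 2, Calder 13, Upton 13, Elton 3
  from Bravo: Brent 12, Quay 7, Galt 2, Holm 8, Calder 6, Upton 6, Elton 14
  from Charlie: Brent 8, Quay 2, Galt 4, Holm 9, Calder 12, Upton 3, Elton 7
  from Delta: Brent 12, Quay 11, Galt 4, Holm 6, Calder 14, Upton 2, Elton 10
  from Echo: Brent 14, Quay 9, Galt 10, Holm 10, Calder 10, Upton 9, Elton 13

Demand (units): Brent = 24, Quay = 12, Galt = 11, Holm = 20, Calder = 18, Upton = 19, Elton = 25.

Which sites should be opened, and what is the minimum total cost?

For any fixed open set, each user region goes to its cheapest open site; total = fixed + service.
{Alpha, Charlie}: Brent→Charlie 8·24=192, Quay→Charlie 2·12=24, Galt→Charlie 4·11=44, Holm→Alpha 2·20=40, Calder→Charlie 12·18=216, Upton→Charlie 3·19=57, Elton→Alpha 3·25=75. Service 648; fixed 250; total 898.
{Alpha, Bravo, Charlie}: Brent→Charlie 8·24=192, Quay→Charlie 2·12=24, Galt→Bravo 2·11=22, Holm→Alpha 2·20=40, Calder→Bravo 6·18=108, Upton→Charlie 3·19=57, Elton→Alpha 3·25=75. Service 518; fixed 421; total 939.
{Alpha, Bravo}: service 731 + fixed 287 = 1018
{Alpha, Bravo, Charlie, Delta, Echo}: service 499 + fixed 879 = 1378
No other subset beats 898.

Open Alpha and Charlie; minimum total cost 898.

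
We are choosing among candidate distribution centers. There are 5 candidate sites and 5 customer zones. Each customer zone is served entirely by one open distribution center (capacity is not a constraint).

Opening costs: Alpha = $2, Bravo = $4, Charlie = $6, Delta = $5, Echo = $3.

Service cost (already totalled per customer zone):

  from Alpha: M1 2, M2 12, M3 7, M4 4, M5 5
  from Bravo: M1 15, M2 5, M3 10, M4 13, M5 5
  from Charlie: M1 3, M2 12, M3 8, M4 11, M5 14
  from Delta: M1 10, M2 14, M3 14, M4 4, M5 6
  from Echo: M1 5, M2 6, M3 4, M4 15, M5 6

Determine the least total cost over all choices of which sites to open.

Minimum total cost: 26

For any fixed open set, each customer zone goes to its cheapest open site; total = fixed + service.
{Alpha, Echo}: M1→Alpha 2, M2→Echo 6, M3→Echo 4, M4→Alpha 4, M5→Alpha 5. Service 21; fixed 5; total 26.
{Alpha, Bravo}: M1→Alpha 2, M2→Bravo 5, M3→Alpha 7, M4→Alpha 4, M5→Alpha 5. Service 23; fixed 6; total 29.
{Alpha, Bravo, Echo}: service 20 + fixed 9 = 29
{Alpha, Bravo, Charlie, Delta, Echo}: M1→Alpha 2, M2→Bravo 5, M3→Echo 4, M4→Alpha 4, M5→Alpha 5. Service 20; fixed 20; total 40.
No other subset beats 26.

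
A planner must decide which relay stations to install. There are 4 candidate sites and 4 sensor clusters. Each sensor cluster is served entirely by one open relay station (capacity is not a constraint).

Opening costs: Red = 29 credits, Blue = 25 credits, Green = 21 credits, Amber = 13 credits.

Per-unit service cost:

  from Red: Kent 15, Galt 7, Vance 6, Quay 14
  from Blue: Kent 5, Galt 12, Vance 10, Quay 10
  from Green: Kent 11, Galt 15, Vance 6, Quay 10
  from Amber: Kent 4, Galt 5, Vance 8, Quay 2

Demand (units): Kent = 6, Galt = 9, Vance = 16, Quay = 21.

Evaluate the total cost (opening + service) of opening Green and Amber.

Total cost: 241

Each sensor cluster is assigned to its cheapest site among the open ones.
{Green, Amber}: Kent→Amber 4·6=24, Galt→Amber 5·9=45, Vance→Green 6·16=96, Quay→Amber 2·21=42. Service 207; fixed 34; total 241.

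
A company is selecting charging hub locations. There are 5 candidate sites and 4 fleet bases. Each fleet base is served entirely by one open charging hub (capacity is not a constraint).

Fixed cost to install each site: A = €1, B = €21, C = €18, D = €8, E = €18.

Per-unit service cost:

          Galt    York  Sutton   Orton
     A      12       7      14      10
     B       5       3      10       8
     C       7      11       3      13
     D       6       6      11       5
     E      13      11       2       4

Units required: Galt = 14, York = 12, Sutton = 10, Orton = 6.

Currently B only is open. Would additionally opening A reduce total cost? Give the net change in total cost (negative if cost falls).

No — net change +1 (cost rises by 1).

Current service cost with {B}: 254.
Adding A: each fleet base re-picks its cheapest; new service cost 254, saving 0.
Extra fixed cost: 1. Net change = 1 − 0 = 1.
(Totals: 275 → 276.)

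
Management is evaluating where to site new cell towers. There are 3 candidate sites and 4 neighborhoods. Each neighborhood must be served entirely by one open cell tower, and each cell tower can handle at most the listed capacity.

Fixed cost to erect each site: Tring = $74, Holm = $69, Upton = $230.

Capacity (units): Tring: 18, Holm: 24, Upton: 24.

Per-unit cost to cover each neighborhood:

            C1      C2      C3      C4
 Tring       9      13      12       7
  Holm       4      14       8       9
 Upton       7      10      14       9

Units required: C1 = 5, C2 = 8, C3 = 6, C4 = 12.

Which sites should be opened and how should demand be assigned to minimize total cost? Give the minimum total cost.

Minimum total cost: 407

Open {Tring, Holm}: C1→Holm 4·5=20, C2→Holm 14·8=112, C3→Holm 8·6=48, C4→Tring 7·12=84.
Loads: Tring carries 12/18, Holm carries 19/24. Service 264; fixed 143; total 407.
Next best feasible plan costs 423.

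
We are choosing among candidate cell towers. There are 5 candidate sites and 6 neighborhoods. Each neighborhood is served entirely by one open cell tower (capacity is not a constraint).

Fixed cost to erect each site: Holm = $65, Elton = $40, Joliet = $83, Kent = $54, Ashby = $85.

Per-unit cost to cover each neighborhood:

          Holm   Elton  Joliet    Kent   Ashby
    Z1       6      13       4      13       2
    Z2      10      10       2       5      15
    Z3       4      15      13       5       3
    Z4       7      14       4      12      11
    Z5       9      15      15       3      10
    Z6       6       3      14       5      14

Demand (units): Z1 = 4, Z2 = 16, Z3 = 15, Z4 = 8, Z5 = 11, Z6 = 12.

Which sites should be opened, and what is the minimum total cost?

For any fixed open set, each neighborhood goes to its cheapest open site; total = fixed + service.
{Joliet, Kent}: Z1→Joliet 4·4=16, Z2→Joliet 2·16=32, Z3→Kent 5·15=75, Z4→Joliet 4·8=32, Z5→Kent 3·11=33, Z6→Kent 5·12=60. Service 248; fixed 137; total 385.
{Elton, Joliet, Kent}: service 224 + fixed 177 = 401
{Holm, Kent}: service 313 + fixed 119 = 432
{Holm, Elton, Joliet, Kent, Ashby}: service 186 + fixed 327 = 513
No other subset beats 385.

Open Joliet and Kent; minimum total cost 385.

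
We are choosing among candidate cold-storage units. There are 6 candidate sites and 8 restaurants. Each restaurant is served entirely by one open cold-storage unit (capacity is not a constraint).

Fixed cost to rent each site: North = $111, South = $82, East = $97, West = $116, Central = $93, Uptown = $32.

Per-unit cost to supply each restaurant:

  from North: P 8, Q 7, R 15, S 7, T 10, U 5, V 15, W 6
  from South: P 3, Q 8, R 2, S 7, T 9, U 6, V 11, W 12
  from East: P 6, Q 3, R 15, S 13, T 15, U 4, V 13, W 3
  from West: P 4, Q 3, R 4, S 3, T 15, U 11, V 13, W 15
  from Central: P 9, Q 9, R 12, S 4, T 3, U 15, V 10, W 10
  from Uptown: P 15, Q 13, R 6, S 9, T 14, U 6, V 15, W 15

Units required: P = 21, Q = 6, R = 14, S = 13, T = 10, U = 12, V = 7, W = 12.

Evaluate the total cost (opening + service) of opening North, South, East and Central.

Total cost: 728

Each restaurant is assigned to its cheapest site among the open ones.
{North, South, East, Central}: P→South 3·21=63, Q→East 3·6=18, R→South 2·14=28, S→Central 4·13=52, T→Central 3·10=30, U→East 4·12=48, V→Central 10·7=70, W→East 3·12=36. Service 345; fixed 383; total 728.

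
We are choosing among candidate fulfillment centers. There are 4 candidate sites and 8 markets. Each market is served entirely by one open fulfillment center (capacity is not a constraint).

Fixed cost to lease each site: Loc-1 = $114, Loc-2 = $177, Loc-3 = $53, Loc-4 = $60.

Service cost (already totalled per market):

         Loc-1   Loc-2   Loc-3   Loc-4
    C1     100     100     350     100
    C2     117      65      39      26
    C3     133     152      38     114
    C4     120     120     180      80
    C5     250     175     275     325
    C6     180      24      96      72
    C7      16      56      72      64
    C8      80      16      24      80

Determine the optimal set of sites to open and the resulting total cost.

Open Loc-3 and Loc-4; minimum total cost 792.

For any fixed open set, each market goes to its cheapest open site; total = fixed + service.
{Loc-3, Loc-4}: C1→Loc-4 100, C2→Loc-4 26, C3→Loc-3 38, C4→Loc-4 80, C5→Loc-3 275, C6→Loc-4 72, C7→Loc-4 64, C8→Loc-3 24. Service 679; fixed 113; total 792.
{Loc-2, Loc-3}: service 568 + fixed 230 = 798
{Loc-2, Loc-3, Loc-4}: service 515 + fixed 290 = 805
{Loc-1, Loc-2, Loc-3, Loc-4}: C1→Loc-1 100, C2→Loc-4 26, C3→Loc-3 38, C4→Loc-4 80, C5→Loc-2 175, C6→Loc-2 24, C7→Loc-1 16, C8→Loc-2 16. Service 475; fixed 404; total 879.
No other subset beats 792.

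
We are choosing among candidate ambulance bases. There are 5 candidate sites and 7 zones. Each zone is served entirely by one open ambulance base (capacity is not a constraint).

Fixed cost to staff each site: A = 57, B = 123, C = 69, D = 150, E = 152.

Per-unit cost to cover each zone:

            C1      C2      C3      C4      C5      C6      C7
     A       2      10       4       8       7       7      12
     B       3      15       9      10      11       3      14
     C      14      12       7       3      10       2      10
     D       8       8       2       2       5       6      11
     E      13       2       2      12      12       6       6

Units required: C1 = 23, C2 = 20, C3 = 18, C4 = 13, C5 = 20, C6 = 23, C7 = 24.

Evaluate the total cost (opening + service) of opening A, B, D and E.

Each zone is assigned to its cheapest site among the open ones.
{A, B, D, E}: C1→A 2·23=46, C2→E 2·20=40, C3→D 2·18=36, C4→D 2·13=26, C5→D 5·20=100, C6→B 3·23=69, C7→E 6·24=144. Service 461; fixed 482; total 943.

Total cost: 943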